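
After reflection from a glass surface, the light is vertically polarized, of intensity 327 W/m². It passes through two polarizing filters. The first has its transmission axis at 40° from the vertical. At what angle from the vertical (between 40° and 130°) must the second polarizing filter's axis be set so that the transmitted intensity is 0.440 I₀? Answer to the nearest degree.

I₁ = I₀ cos²(40° − 0°) = I₀ cos²(40°) = 0.5868 I₀.
Need I₂/I₀ = 0.44, so cos²(θ − 40°) = 0.44 / 0.5868 = 0.7498.
θ − 40° = arccos(√0.7498) = 30.0°, giving θ ≈ 40 + 30.0 = 70.0°.

θ ≈ 70°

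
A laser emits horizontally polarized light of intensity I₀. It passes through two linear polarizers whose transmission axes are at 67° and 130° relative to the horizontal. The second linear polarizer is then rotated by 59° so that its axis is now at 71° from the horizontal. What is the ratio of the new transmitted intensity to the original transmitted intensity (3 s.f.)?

I_new/I_old ≈ 4.83

Before rotation:
By Malus's law, I₁ = I₀ cos²(67° − 0°) = I₀ cos²(67°) = 0.1527 I₀.
I₂ = I₁ cos²(130° − 67°) = 0.1527 I₀ · cos²(63°) = 0.03147 I₀.
After rotation:
I₁ = I₀ cos²(67° − 0°) = I₀ cos²(67°) = 0.1527 I₀.
I₂ = I₁ cos²(71° − 67°) = 0.1527 I₀ · cos²(4°) = 0.1519 I₀.
Ratio = 0.1519 / 0.03147 = 4.828.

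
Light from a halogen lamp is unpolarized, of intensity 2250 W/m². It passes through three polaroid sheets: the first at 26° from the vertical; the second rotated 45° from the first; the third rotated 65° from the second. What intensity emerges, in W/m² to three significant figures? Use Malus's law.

I ≈ 100 W/m²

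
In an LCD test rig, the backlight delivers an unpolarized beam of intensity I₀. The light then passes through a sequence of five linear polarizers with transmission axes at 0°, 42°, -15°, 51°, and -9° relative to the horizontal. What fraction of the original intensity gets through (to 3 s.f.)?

≈ 0.00339 I₀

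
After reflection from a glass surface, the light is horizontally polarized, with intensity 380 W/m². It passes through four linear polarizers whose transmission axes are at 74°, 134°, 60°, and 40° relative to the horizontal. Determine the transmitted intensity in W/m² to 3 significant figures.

I₁ = 380 W/m² · cos²(74°) = 28.87 W/m².
I₂ = I₁ · cos²(60°) = 28.87 · 0.25 = 7.218 W/m².
I₃ = I₂ · cos²(74°) = 7.218 · 0.07598 = 0.5484 W/m².
I₄ = I₃ · cos²(20°) = 0.5484 · 0.883 = 0.4842 W/m².

I ≈ 0.484 W/m²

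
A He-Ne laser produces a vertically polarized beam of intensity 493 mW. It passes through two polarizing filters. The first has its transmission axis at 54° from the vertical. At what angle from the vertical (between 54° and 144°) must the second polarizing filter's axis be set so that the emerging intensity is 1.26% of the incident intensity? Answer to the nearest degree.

θ ≈ 133°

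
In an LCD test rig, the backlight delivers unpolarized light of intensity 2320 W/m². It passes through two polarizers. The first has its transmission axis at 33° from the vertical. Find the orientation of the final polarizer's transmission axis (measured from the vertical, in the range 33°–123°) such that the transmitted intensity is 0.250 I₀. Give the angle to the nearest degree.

θ ≈ 78°

Unpolarized light through the first polarizer → I₁ = ½ I₀, now polarized at 33°.
Need I₂/I₀ = 0.25, so cos²(θ − 33°) = 0.25 / 0.5 = 0.5.
θ − 33° = arccos(√0.5) = 45.0°, giving θ ≈ 33 + 45.0 = 78.0°.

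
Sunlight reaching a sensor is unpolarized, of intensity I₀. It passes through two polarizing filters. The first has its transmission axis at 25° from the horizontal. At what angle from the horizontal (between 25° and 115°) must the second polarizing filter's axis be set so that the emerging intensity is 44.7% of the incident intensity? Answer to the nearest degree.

θ ≈ 44°

Unpolarized light through the first polarizer → I₁ = ½ I₀, now polarized at 25°.
Need I₂/I₀ = 0.447, so cos²(θ − 25°) = 0.447 / 0.5 = 0.894.
θ − 25° = arccos(√0.894) = 19.0°, giving θ ≈ 25 + 19.0 = 44.0°.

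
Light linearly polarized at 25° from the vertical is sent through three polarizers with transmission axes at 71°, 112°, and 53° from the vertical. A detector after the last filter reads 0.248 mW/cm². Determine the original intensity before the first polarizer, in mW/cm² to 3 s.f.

I₀ ≈ 3.40 mW/cm²

By Malus's law, I₁ = I₀ cos²(71° − 25°) = I₀ cos²(46°) = 0.4826 I₀.
I₂ = I₁ cos²(112° − 71°) = 0.4826 I₀ · cos²(41°) = 0.2749 I₀.
I₃ = I₂ cos²(53° − 112°) = 0.2749 I₀ · cos²(59°) = 0.07291 I₀.
So 0.248 mW/cm² = 0.07291 I₀, giving I₀ = 0.248/0.07291 = 3.402 mW/cm².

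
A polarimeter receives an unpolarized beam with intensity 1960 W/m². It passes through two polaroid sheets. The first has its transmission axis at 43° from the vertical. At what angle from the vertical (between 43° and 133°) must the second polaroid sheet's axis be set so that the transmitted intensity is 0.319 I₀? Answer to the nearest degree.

Unpolarized light through the first polarizer → I₁ = ½ I₀, now polarized at 43°.
Need I₂/I₀ = 0.319, so cos²(θ − 43°) = 0.319 / 0.5 = 0.638.
θ − 43° = arccos(√0.638) = 37.0°, giving θ ≈ 43 + 37.0 = 80.0°.

θ ≈ 80°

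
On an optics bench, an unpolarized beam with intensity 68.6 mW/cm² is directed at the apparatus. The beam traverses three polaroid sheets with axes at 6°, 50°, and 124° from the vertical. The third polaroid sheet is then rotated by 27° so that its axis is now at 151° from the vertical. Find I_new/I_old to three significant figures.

Before rotation:
Unpolarized light through the first polarizer → I₁ = ½ I₀, now polarized at 6°.
I₂ = I₁ cos²(50° − 6°) = 0.5 I₀ · cos²(44°) = 0.2587 I₀.
I₃ = I₂ cos²(124° − 50°) = 0.2587 I₀ · cos²(74°) = 0.01966 I₀.
After rotation:
Unpolarized light through the first polarizer → I₁ = ½ I₀, now polarized at 6°.
I₂ = I₁ cos²(50° − 6°) = 0.5 I₀ · cos²(44°) = 0.2587 I₀.
Angle between axes 2 and 3: 79°. I₃ = 0.2587 I₀ · cos²(79°) = 0.00942 I₀.
Ratio = 0.00942 / 0.01966 = 0.4792.

I_new/I_old ≈ 0.479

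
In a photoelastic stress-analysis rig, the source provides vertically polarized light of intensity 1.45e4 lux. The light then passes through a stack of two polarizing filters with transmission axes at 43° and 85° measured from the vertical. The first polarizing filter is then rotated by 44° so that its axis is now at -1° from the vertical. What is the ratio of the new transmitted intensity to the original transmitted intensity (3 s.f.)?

I_new/I_old ≈ 0.0165

Before rotation:
I₁ = I₀ cos²(43° − 0°) = I₀ cos²(43°) = 0.5349 I₀.
I₂ = I₁ cos²(85° − 43°) = 0.5349 I₀ · cos²(42°) = 0.2954 I₀.
After rotation:
I₁ = I₀ cos²(-1° − 0°) = I₀ cos²(1°) = 0.9997 I₀.
I₂ = I₁ cos²(85° + 1°) = 0.9997 I₀ · cos²(86°) = 0.004864 I₀.
Ratio = 0.004864 / 0.2954 = 0.01647.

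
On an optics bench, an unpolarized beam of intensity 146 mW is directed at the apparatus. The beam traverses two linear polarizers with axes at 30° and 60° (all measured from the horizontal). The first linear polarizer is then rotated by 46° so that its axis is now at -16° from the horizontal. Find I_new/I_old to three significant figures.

Before rotation:
Unpolarized light through the first polarizer → I₁ = ½ I₀, now polarized at 30°.
I₂ = I₁ cos²(60° − 30°) = 0.5 I₀ · cos²(30°) = 0.375 I₀.
After rotation:
Unpolarized light through the first polarizer → I₁ = ½ I₀, now polarized at -16°.
I₂ = I₁ cos²(60° + 16°) = 0.5 I₀ · cos²(76°) = 0.02926 I₀.
Ratio = 0.02926 / 0.375 = 0.07803.

I_new/I_old ≈ 0.0780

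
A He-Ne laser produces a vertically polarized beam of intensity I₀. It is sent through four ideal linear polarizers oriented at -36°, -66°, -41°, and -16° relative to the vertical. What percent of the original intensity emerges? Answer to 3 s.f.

I₁ = I₀ cos²(-36° − 0°) = I₀ cos²(36°) = 0.6545 I₀.
I₂ = I₁ cos²(-66° + 36°) = 0.6545 I₀ · cos²(30°) = 0.4909 I₀.
I₃ = I₂ cos²(-41° + 66°) = 0.4909 I₀ · cos²(25°) = 0.4032 I₀.
I₄ = I₃ cos²(-16° + 41°) = 0.4032 I₀ · cos²(25°) = 0.3312 I₀.
That is 33.12% of the incident intensity.

≈ 33.1%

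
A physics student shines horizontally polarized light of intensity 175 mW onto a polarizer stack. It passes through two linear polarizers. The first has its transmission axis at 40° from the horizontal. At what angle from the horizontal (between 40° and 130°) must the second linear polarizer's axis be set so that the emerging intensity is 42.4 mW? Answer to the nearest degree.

By Malus's law, I₁ = I₀ cos²(40° − 0°) = I₀ cos²(40°) = 0.5868 I₀.
Target fraction: 42.4 / 175 mW = 0.2423 of I₀.
Need I₂/I₀ = 0.2423, so cos²(θ − 40°) = 0.2423 / 0.5868 = 0.4129.
θ − 40° = arccos(√0.4129) = 50.0°, giving θ ≈ 40 + 50.0 = 90.0°.

θ ≈ 90°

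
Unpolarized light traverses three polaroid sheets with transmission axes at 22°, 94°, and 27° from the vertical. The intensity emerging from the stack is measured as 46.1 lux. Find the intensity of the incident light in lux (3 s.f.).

I₀ ≈ 6320 lux

Unpolarized light through the first polarizer → I₁ = ½ I₀, now polarized at 22°.
I₂ = I₁ cos²(94° − 22°) = 0.5 I₀ · cos²(72°) = 0.04775 I₀.
I₃ = I₂ cos²(27° − 94°) = 0.04775 I₀ · cos²(67°) = 0.007289 I₀.
So 46.1 lux = 0.007289 I₀, giving I₀ = 46.1/0.007289 = 6324 lux.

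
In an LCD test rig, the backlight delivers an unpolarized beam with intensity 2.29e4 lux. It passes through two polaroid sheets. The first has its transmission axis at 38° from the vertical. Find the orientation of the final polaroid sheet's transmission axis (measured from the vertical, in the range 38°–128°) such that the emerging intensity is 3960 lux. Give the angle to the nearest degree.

Unpolarized light through the first polarizer → I₁ = ½ I₀, now polarized at 38°.
Target fraction: 3960 / 2.29e4 lux = 0.1729 of I₀.
Need I₂/I₀ = 0.1729, so cos²(θ − 38°) = 0.1729 / 0.5 = 0.3459.
θ − 38° = arccos(√0.3459) = 54.0°, giving θ ≈ 38 + 54.0 = 92.0°.

θ ≈ 92°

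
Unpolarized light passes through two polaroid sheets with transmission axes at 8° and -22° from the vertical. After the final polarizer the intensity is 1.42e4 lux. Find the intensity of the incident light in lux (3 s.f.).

Unpolarized light through the first polarizer → I₁ = ½ I₀, now polarized at 8°.
I₂ = I₁ cos²(-22° − 8°) = 0.5 I₀ · cos²(30°) = 0.375 I₀.
So 1.42e4 lux = 0.375 I₀, giving I₀ = 1.42e4/0.375 = 3.787e+04 lux.

I₀ ≈ 3.79e4 lux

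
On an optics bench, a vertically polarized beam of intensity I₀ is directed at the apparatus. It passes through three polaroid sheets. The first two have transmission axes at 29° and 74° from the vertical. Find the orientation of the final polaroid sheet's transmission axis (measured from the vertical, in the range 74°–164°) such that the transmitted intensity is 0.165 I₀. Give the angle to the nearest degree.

θ ≈ 123°

I₁ = I₀ cos²(29° − 0°) = I₀ cos²(29°) = 0.765 I₀.
I₂ = I₁ cos²(74° − 29°) = 0.765 I₀ · cos²(45°) = 0.3825 I₀.
Need I₃/I₀ = 0.165, so cos²(θ − 74°) = 0.165 / 0.3825 = 0.4314.
θ − 74° = arccos(√0.4314) = 48.9°, giving θ ≈ 74 + 48.9 = 122.9°.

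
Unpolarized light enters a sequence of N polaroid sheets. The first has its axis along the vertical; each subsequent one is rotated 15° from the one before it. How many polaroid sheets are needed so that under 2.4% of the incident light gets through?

First polarizer halves the unpolarized light: factor 1/2.
Each further stage multiplies by cos²(15°) = 0.933.
After N polarizers: T = 0.5·0.933^(N−1). Require T < 0.024 ⇒ N−1 > ln(0.024/0.5)/ln(0.933) = 43.79, so N−1 ≥ 44 and N = 45.
Check: N=45 gives T = 0.02366 < 0.024; N=44 gives T = 0.02536.

N = 45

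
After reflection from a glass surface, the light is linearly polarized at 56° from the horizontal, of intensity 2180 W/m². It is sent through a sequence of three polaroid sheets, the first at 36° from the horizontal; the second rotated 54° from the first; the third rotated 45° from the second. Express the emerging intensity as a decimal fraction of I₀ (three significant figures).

By Malus's law, I₁ = 2180 W/m² · cos²(20°) = 1925 W/m².
I₂ = I₁ · cos²(54°) = 1925 · 0.3455 = 665.1 W/m².
I₃ = I₂ · cos²(45°) = 665.1 · 0.5 = 332.5 W/m².
Transmitted fraction = 0.1525.

I/I₀ ≈ 0.153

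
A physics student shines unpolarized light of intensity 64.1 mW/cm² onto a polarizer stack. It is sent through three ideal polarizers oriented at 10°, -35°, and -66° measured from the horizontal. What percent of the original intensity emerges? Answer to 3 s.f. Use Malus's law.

Unpolarized light through the first polarizer → I₁ = 64.1 mW/cm²/2 = 32.05 mW/cm², polarized at 10°.
I₂ = I₁ · cos²(45°) = 32.05 · 0.5 = 16.03 mW/cm².
I₃ = I₂ · cos²(31°) = 16.03 · 0.7347 = 11.77 mW/cm².
That is 18.37% of the incident intensity.

≈ 18.4%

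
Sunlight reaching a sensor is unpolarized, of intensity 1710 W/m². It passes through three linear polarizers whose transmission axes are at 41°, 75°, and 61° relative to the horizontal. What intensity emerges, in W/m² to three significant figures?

Unpolarized light through the first polarizer → I₁ = 1710 W/m²/2 = 855 W/m², polarized at 41°.
I₂ = I₁ · cos²(34°) = 855 · 0.6873 = 587.6 W/m².
I₃ = I₂ · cos²(14°) = 587.6 · 0.9415 = 553.3 W/m².

I ≈ 553 W/m²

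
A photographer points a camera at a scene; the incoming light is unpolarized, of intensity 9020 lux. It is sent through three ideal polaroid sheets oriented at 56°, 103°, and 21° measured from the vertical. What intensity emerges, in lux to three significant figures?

Unpolarized light through the first polarizer → I₁ = 9020 lux/2 = 4510 lux, polarized at 56°.
I₂ = I₁ · cos²(47°) = 4510 · 0.4651 = 2098 lux.
I₃ = I₂ · cos²(82°) = 2098 · 0.01937 = 40.63 lux.

I ≈ 40.6 lux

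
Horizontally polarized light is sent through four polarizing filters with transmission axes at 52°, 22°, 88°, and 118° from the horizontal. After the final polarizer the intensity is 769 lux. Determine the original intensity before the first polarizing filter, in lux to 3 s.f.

I₀ ≈ 2.18e4 lux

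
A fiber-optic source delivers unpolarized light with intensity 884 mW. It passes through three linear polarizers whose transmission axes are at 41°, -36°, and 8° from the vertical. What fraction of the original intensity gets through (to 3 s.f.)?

I/I₀ ≈ 0.0131

Unpolarized light through the first polarizer → I₁ = 884 mW/2 = 442 mW, polarized at 41°.
I₂ = I₁ · cos²(77°) = 442 · 0.0506 = 22.37 mW.
I₃ = I₂ · cos²(44°) = 22.37 · 0.5174 = 11.57 mW.
Transmitted fraction = 0.01309.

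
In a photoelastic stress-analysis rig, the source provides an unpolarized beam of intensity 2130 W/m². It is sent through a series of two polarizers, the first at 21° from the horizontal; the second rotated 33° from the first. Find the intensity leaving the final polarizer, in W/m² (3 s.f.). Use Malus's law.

Unpolarized light through the first polarizer → I₁ = 2130 W/m²/2 = 1065 W/m², polarized at 21°.
I₂ = I₁ · cos²(33°) = 1065 · 0.7034 = 749.1 W/m².

I ≈ 749 W/m²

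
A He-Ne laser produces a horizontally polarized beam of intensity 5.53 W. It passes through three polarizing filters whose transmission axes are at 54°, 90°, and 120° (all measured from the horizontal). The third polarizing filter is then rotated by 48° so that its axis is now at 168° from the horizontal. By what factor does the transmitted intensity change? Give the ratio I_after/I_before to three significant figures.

Before rotation:
I₁ = I₀ cos²(54° − 0°) = I₀ cos²(54°) = 0.3455 I₀.
I₂ = I₁ cos²(90° − 54°) = 0.3455 I₀ · cos²(36°) = 0.2261 I₀.
I₃ = I₂ cos²(120° − 90°) = 0.2261 I₀ · cos²(30°) = 0.1696 I₀.
After rotation:
I₁ = I₀ cos²(54° − 0°) = I₀ cos²(54°) = 0.3455 I₀.
I₂ = I₁ cos²(90° − 54°) = 0.3455 I₀ · cos²(36°) = 0.2261 I₀.
I₃ = I₂ cos²(168° − 90°) = 0.2261 I₀ · cos²(78°) = 0.009775 I₀.
Ratio = 0.009775 / 0.1696 = 0.05764.

I_new/I_old ≈ 0.0576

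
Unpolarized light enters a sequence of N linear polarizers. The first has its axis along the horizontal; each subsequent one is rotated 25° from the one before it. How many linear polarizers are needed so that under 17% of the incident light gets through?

First polarizer halves the unpolarized light: factor 1/2.
Each further stage multiplies by cos²(25°) = 0.8214.
After N polarizers: T = 0.5·0.8214^(N−1). Require T < 0.17 ⇒ N−1 > ln(0.17/0.5)/ln(0.8214) = 5.48, so N−1 ≥ 6 and N = 7.
Check: N=7 gives T = 0.1536 < 0.17; N=6 gives T = 0.187.

N = 7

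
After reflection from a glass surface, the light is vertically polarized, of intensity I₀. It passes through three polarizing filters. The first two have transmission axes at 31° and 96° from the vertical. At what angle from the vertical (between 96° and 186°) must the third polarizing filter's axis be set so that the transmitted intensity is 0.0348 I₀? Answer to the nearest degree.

θ ≈ 155°

By Malus's law, I₁ = I₀ cos²(31° − 0°) = I₀ cos²(31°) = 0.7347 I₀.
I₂ = I₁ cos²(96° − 31°) = 0.7347 I₀ · cos²(65°) = 0.1312 I₀.
Need I₃/I₀ = 0.0348, so cos²(θ − 96°) = 0.0348 / 0.1312 = 0.2652.
θ − 96° = arccos(√0.2652) = 59.0°, giving θ ≈ 96 + 59.0 = 155.0°.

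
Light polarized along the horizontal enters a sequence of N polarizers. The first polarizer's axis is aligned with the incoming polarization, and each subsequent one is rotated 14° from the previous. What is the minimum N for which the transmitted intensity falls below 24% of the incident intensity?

N = 25

First polarizer is aligned with the polarization: full transmission.
Each further stage multiplies by cos²(14°) = 0.9415.
After N polarizers: T = 0.9415^(N−1). Require T < 0.24 ⇒ N−1 > ln(0.24)/ln(0.9415) = 23.66, so N−1 ≥ 24 and N = 25.
Check: N=25 gives T = 0.2352 < 0.24; N=24 gives T = 0.2498.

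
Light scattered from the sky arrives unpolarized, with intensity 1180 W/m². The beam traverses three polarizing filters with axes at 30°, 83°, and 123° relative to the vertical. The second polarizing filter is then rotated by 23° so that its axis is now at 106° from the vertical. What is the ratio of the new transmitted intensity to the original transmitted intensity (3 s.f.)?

I_new/I_old ≈ 0.252

Before rotation:
Unpolarized light through the first polarizer → I₁ = ½ I₀, now polarized at 30°.
I₂ = I₁ cos²(83° − 30°) = 0.5 I₀ · cos²(53°) = 0.1811 I₀.
I₃ = I₂ cos²(123° − 83°) = 0.1811 I₀ · cos²(40°) = 0.1063 I₀.
After rotation:
Unpolarized light through the first polarizer → I₁ = ½ I₀, now polarized at 30°.
I₂ = I₁ cos²(106° − 30°) = 0.5 I₀ · cos²(76°) = 0.02926 I₀.
I₃ = I₂ cos²(123° − 106°) = 0.02926 I₀ · cos²(17°) = 0.02676 I₀.
Ratio = 0.02676 / 0.1063 = 0.2518.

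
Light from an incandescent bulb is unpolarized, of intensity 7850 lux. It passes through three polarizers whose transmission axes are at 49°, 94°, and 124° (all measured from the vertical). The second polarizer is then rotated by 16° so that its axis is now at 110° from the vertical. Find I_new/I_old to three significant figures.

I_new/I_old ≈ 0.590

Before rotation:
Unpolarized light through the first polarizer → I₁ = ½ I₀, now polarized at 49°.
I₂ = I₁ cos²(94° − 49°) = 0.5 I₀ · cos²(45°) = 0.25 I₀.
I₃ = I₂ cos²(124° − 94°) = 0.25 I₀ · cos²(30°) = 0.1875 I₀.
After rotation:
Unpolarized light through the first polarizer → I₁ = ½ I₀, now polarized at 49°.
I₂ = I₁ cos²(110° − 49°) = 0.5 I₀ · cos²(61°) = 0.1175 I₀.
I₃ = I₂ cos²(124° − 110°) = 0.1175 I₀ · cos²(14°) = 0.1106 I₀.
Ratio = 0.1106 / 0.1875 = 0.5901.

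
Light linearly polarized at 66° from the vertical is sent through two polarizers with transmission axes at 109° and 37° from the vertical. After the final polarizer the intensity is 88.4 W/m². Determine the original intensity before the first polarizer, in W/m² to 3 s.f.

I₀ ≈ 1730 W/m²

By Malus's law, I₁ = I₀ cos²(109° − 66°) = I₀ cos²(43°) = 0.5349 I₀.
I₂ = I₁ cos²(37° − 109°) = 0.5349 I₀ · cos²(72°) = 0.05108 I₀.
So 88.4 W/m² = 0.05108 I₀, giving I₀ = 88.4/0.05108 = 1731 W/m².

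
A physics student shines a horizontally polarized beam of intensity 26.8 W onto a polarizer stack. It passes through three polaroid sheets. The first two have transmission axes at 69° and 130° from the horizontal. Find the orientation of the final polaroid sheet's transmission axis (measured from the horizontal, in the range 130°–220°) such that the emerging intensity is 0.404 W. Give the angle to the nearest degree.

By Malus's law, I₁ = I₀ cos²(69° − 0°) = I₀ cos²(69°) = 0.1284 I₀.
I₂ = I₁ cos²(130° − 69°) = 0.1284 I₀ · cos²(61°) = 0.03019 I₀.
Target fraction: 0.404 / 26.8 W = 0.01507 of I₀.
Need I₃/I₀ = 0.01507, so cos²(θ − 130°) = 0.01507 / 0.03019 = 0.4994.
θ − 130° = arccos(√0.4994) = 45.0°, giving θ ≈ 130 + 45.0 = 175.0°.

θ ≈ 175°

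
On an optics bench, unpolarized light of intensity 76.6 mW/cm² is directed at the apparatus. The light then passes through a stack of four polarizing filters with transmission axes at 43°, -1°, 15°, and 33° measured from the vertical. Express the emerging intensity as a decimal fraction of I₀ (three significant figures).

I/I₀ ≈ 0.216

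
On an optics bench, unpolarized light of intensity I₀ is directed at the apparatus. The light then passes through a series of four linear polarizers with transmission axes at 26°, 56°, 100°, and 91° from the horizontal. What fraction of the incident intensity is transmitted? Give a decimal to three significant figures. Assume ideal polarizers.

Unpolarized light through the first polarizer → I₁ = ½ I₀, now polarized at 26°.
I₂ = I₁ cos²(56° − 26°) = 0.5 I₀ · cos²(30°) = 0.375 I₀.
I₃ = I₂ cos²(100° − 56°) = 0.375 I₀ · cos²(44°) = 0.194 I₀.
I₄ = I₃ cos²(91° − 100°) = 0.194 I₀ · cos²(9°) = 0.1893 I₀.
Transmitted fraction = 0.1893.

≈ 0.189 I₀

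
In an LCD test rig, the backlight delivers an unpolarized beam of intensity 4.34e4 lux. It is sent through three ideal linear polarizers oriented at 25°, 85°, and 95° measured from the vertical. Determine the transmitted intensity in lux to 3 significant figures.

Unpolarized light through the first polarizer → I₁ = 4.34e4 lux/2 = 2.17e+04 lux, polarized at 25°.
I₂ = I₁ · cos²(60°) = 2.17e+04 · 0.25 = 5425 lux.
I₃ = I₂ · cos²(10°) = 5425 · 0.9698 = 5261 lux.

I ≈ 5260 lux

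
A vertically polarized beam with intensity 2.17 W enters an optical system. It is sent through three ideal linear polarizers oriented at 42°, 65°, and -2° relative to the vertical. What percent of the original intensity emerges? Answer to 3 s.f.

I₁ = 2.17 W · cos²(42°) = 1.198 W.
I₂ = I₁ · cos²(23°) = 1.198 · 0.8473 = 1.015 W.
I₃ = I₂ · cos²(67°) = 1.015 · 0.1527 = 0.155 W.
That is 7.144% of the incident intensity.

≈ 7.14%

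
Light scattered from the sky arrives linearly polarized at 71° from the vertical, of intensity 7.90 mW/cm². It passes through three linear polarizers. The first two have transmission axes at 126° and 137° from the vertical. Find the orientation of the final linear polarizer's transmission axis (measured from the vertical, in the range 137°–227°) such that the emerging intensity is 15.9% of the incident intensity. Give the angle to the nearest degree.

θ ≈ 182°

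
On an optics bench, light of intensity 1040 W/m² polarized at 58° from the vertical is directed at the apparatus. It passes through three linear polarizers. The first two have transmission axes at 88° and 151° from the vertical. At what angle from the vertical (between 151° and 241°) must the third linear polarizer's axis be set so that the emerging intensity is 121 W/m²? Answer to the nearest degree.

θ ≈ 181°

By Malus's law, I₁ = I₀ cos²(88° − 58°) = I₀ cos²(30°) = 0.75 I₀.
I₂ = I₁ cos²(151° − 88°) = 0.75 I₀ · cos²(63°) = 0.1546 I₀.
Target fraction: 121 / 1040 W/m² = 0.1163 of I₀.
Need I₃/I₀ = 0.1163, so cos²(θ − 151°) = 0.1163 / 0.1546 = 0.7527.
θ − 151° = arccos(√0.7527) = 29.8°, giving θ ≈ 151 + 29.8 = 180.8°.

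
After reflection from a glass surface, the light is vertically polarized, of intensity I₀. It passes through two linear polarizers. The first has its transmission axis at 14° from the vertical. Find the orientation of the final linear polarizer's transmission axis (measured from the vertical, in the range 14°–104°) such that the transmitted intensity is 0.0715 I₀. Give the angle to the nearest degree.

θ ≈ 88°

By Malus's law, I₁ = I₀ cos²(14° − 0°) = I₀ cos²(14°) = 0.9415 I₀.
Need I₂/I₀ = 0.0715, so cos²(θ − 14°) = 0.0715 / 0.9415 = 0.07594.
θ − 14° = arccos(√0.07594) = 74.0°, giving θ ≈ 14 + 74.0 = 88.0°.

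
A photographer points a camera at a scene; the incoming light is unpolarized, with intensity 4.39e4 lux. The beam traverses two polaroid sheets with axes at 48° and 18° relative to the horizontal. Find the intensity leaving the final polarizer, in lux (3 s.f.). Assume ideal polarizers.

Unpolarized light through the first polarizer → I₁ = 4.39e4 lux/2 = 2.195e+04 lux, polarized at 48°.
I₂ = I₁ · cos²(30°) = 2.195e+04 · 0.75 = 1.646e+04 lux.

I ≈ 1.65e4 lux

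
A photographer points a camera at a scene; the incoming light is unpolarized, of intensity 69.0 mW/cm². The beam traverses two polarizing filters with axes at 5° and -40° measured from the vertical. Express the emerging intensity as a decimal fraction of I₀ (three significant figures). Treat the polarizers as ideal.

Unpolarized light through the first polarizer → I₁ = 69.0 mW/cm²/2 = 34.5 mW/cm², polarized at 5°.
I₂ = I₁ · cos²(45°) = 34.5 · 0.5 = 17.25 mW/cm².
Transmitted fraction = 0.25.

I/I₀ ≈ 0.250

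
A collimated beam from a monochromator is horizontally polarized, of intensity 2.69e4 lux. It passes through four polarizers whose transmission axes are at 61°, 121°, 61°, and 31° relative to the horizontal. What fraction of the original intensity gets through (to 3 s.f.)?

I/I₀ ≈ 0.0110

I₁ = 2.69e4 lux · cos²(61°) = 6323 lux.
I₂ = I₁ · cos²(60°) = 6323 · 0.25 = 1581 lux.
I₃ = I₂ · cos²(60°) = 1581 · 0.25 = 395.2 lux.
I₄ = I₃ · cos²(30°) = 395.2 · 0.75 = 296.4 lux.
Transmitted fraction = 0.01102.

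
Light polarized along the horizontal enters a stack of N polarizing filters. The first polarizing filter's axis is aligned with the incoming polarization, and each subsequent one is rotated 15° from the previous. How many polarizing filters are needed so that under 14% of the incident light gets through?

First polarizer is aligned with the polarization: full transmission.
Each further stage multiplies by cos²(15°) = 0.933.
After N polarizers: T = 0.933^(N−1). Require T < 0.14 ⇒ N−1 > ln(0.14)/ln(0.933) = 28.36, so N−1 ≥ 29 and N = 30.
Check: N=30 gives T = 0.1339 < 0.14; N=29 gives T = 0.1435.

N = 30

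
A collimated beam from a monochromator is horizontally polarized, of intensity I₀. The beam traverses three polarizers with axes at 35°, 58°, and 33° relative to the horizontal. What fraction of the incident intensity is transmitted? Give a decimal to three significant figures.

By Malus's law, I₁ = I₀ cos²(35° − 0°) = I₀ cos²(35°) = 0.671 I₀.
I₂ = I₁ cos²(58° − 35°) = 0.671 I₀ · cos²(23°) = 0.5686 I₀.
I₃ = I₂ cos²(33° − 58°) = 0.5686 I₀ · cos²(25°) = 0.467 I₀.
Transmitted fraction = 0.467.

≈ 0.467 I₀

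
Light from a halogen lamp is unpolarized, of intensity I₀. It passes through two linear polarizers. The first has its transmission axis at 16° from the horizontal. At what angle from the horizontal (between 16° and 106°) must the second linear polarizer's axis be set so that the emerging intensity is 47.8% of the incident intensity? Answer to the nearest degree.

Unpolarized light through the first polarizer → I₁ = ½ I₀, now polarized at 16°.
Need I₂/I₀ = 0.478, so cos²(θ − 16°) = 0.478 / 0.5 = 0.956.
θ − 16° = arccos(√0.956) = 12.1°, giving θ ≈ 16 + 12.1 = 28.1°.

θ ≈ 28°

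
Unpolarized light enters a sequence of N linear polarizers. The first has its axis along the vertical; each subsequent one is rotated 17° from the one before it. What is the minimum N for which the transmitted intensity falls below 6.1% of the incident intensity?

First polarizer halves the unpolarized light: factor 1/2.
Each further stage multiplies by cos²(17°) = 0.9145.
After N polarizers: T = 0.5·0.9145^(N−1). Require T < 0.061 ⇒ N−1 > ln(0.061/0.5)/ln(0.9145) = 23.54, so N−1 ≥ 24 and N = 25.
Check: N=25 gives T = 0.05856 < 0.061; N=24 gives T = 0.06403.

N = 25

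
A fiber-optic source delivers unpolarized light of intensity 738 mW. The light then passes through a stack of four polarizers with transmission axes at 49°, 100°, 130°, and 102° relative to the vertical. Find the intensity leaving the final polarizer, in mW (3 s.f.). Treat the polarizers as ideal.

I ≈ 85.4 mW

Unpolarized light through the first polarizer → I₁ = 738 mW/2 = 369 mW, polarized at 49°.
I₂ = I₁ · cos²(51°) = 369 · 0.396 = 146.1 mW.
I₃ = I₂ · cos²(30°) = 146.1 · 0.75 = 109.6 mW.
I₄ = I₃ · cos²(28°) = 109.6 · 0.7796 = 85.45 mW.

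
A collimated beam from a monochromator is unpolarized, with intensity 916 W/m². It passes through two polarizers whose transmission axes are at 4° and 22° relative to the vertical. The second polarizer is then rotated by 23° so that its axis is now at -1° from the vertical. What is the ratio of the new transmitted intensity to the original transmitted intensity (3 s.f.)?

I_new/I_old ≈ 1.10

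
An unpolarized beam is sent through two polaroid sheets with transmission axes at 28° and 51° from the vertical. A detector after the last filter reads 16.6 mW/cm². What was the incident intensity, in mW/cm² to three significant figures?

Unpolarized light through the first polarizer → I₁ = ½ I₀, now polarized at 28°.
I₂ = I₁ cos²(51° − 28°) = 0.5 I₀ · cos²(23°) = 0.4237 I₀.
So 16.6 mW/cm² = 0.4237 I₀, giving I₀ = 16.6/0.4237 = 39.18 mW/cm².

I₀ ≈ 39.2 mW/cm²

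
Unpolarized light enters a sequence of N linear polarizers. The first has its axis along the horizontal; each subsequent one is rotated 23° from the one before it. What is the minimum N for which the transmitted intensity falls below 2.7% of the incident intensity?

First polarizer halves the unpolarized light: factor 1/2.
Each further stage multiplies by cos²(23°) = 0.8473.
After N polarizers: T = 0.5·0.8473^(N−1). Require T < 0.027 ⇒ N−1 > ln(0.027/0.5)/ln(0.8473) = 17.62, so N−1 ≥ 18 and N = 19.
Check: N=19 gives T = 0.02535 < 0.027; N=18 gives T = 0.02991.

N = 19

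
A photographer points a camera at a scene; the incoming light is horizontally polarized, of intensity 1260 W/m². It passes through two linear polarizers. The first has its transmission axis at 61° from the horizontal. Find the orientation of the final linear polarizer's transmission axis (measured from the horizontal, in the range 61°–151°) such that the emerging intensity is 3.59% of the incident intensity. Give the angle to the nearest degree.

θ ≈ 128°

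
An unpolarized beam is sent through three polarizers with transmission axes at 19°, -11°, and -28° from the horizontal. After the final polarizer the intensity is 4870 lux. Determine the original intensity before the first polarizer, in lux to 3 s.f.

I₀ ≈ 1.42e4 lux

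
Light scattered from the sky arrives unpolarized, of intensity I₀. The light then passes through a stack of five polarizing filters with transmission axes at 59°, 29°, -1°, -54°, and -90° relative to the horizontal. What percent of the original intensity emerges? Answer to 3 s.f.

≈ 6.67%

Unpolarized light through the first polarizer → I₁ = ½ I₀, now polarized at 59°.
I₂ = I₁ cos²(29° − 59°) = 0.5 I₀ · cos²(30°) = 0.375 I₀.
I₃ = I₂ cos²(-1° − 29°) = 0.375 I₀ · cos²(30°) = 0.2813 I₀.
I₄ = I₃ cos²(-54° + 1°) = 0.2813 I₀ · cos²(53°) = 0.1019 I₀.
I₅ = I₄ cos²(-90° + 54°) = 0.1019 I₀ · cos²(36°) = 0.06667 I₀.
That is 6.667% of the incident intensity.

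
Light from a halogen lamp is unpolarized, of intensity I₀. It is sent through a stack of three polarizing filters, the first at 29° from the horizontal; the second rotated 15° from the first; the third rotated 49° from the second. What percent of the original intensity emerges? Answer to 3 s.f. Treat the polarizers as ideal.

≈ 20.1%

Unpolarized light through the first polarizer → I₁ = ½ I₀, now polarized at 29°.
I₂ = I₁ cos²(15°) = 0.5 · 0.933 I₀ = 0.4665 I₀.
I₃ = I₂ cos²(49°) = 0.4665 · 0.4304 I₀ = 0.2008 I₀.
That is 20.08% of the incident intensity.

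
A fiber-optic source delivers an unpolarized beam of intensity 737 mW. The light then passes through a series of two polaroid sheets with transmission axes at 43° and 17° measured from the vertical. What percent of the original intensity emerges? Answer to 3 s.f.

≈ 40.4%

Unpolarized light through the first polarizer → I₁ = 737 mW/2 = 368.5 mW, polarized at 43°.
I₂ = I₁ · cos²(26°) = 368.5 · 0.8078 = 297.7 mW.
That is 40.39% of the incident intensity.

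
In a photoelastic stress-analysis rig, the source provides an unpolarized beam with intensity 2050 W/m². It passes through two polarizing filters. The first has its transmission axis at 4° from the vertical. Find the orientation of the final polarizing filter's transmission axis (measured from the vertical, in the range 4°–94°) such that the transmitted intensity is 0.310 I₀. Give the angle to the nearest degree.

Unpolarized light through the first polarizer → I₁ = ½ I₀, now polarized at 4°.
Need I₂/I₀ = 0.31, so cos²(θ − 4°) = 0.31 / 0.5 = 0.62.
θ − 4° = arccos(√0.62) = 38.1°, giving θ ≈ 4 + 38.1 = 42.1°.

θ ≈ 42°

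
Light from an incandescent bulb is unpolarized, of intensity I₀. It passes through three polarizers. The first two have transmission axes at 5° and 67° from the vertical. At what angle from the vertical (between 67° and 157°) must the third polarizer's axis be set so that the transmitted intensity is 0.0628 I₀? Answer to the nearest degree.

θ ≈ 108°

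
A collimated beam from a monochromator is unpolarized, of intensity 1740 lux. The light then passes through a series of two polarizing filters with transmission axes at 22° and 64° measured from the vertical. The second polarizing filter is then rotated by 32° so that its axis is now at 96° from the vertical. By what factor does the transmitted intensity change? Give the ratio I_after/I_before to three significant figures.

Before rotation:
Unpolarized light through the first polarizer → I₁ = ½ I₀, now polarized at 22°.
I₂ = I₁ cos²(64° − 22°) = 0.5 I₀ · cos²(42°) = 0.2761 I₀.
After rotation:
Unpolarized light through the first polarizer → I₁ = ½ I₀, now polarized at 22°.
I₂ = I₁ cos²(96° − 22°) = 0.5 I₀ · cos²(74°) = 0.03799 I₀.
Ratio = 0.03799 / 0.2761 = 0.1376.

I_new/I_old ≈ 0.138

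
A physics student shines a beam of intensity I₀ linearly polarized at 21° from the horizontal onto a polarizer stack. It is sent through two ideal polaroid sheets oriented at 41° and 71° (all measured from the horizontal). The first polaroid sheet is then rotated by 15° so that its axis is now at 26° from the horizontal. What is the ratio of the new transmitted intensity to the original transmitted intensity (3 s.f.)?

I_new/I_old ≈ 0.749

Before rotation:
By Malus's law, I₁ = I₀ cos²(41° − 21°) = I₀ cos²(20°) = 0.883 I₀.
I₂ = I₁ cos²(71° − 41°) = 0.883 I₀ · cos²(30°) = 0.6623 I₀.
After rotation:
I₁ = I₀ cos²(26° − 21°) = I₀ cos²(5°) = 0.9924 I₀.
I₂ = I₁ cos²(71° − 26°) = 0.9924 I₀ · cos²(45°) = 0.4962 I₀.
Ratio = 0.4962 / 0.6623 = 0.7492.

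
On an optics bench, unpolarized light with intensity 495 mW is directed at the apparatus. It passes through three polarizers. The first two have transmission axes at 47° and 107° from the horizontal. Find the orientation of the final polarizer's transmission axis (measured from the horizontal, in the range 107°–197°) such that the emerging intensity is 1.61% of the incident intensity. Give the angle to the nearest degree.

θ ≈ 176°

Unpolarized light through the first polarizer → I₁ = ½ I₀, now polarized at 47°.
I₂ = I₁ cos²(107° − 47°) = 0.5 I₀ · cos²(60°) = 0.125 I₀.
Need I₃/I₀ = 0.0161, so cos²(θ − 107°) = 0.0161 / 0.125 = 0.1288.
θ − 107° = arccos(√0.1288) = 69.0°, giving θ ≈ 107 + 69.0 = 176.0°.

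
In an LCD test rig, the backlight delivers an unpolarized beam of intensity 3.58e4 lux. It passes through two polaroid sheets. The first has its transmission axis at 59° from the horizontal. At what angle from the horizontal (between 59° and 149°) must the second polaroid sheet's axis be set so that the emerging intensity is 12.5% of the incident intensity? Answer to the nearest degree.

θ ≈ 119°

Unpolarized light through the first polarizer → I₁ = ½ I₀, now polarized at 59°.
Need I₂/I₀ = 0.125, so cos²(θ − 59°) = 0.125 / 0.5 = 0.25.
θ − 59° = arccos(√0.25) = 60.0°, giving θ ≈ 59 + 60.0 = 119.0°.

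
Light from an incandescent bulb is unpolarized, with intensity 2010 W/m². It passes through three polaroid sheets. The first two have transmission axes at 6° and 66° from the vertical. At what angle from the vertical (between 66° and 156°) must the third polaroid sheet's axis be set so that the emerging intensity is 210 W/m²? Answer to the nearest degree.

θ ≈ 90°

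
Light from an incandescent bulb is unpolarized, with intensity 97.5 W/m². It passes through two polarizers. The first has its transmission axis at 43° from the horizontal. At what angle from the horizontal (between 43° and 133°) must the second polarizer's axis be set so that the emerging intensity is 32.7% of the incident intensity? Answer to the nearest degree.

θ ≈ 79°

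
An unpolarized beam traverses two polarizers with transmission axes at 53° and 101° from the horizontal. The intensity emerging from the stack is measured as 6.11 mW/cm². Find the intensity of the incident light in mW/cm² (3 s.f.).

I₀ ≈ 27.3 mW/cm²

Unpolarized light through the first polarizer → I₁ = ½ I₀, now polarized at 53°.
I₂ = I₁ cos²(101° − 53°) = 0.5 I₀ · cos²(48°) = 0.2239 I₀.
So 6.11 mW/cm² = 0.2239 I₀, giving I₀ = 6.11/0.2239 = 27.29 mW/cm².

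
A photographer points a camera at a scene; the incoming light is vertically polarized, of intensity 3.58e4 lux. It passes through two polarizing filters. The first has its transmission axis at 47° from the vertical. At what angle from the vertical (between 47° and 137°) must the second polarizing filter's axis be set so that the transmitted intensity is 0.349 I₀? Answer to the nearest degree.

θ ≈ 77°

By Malus's law, I₁ = I₀ cos²(47° − 0°) = I₀ cos²(47°) = 0.4651 I₀.
Need I₂/I₀ = 0.349, so cos²(θ − 47°) = 0.349 / 0.4651 = 0.7503.
θ − 47° = arccos(√0.7503) = 30.0°, giving θ ≈ 47 + 30.0 = 77.0°.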